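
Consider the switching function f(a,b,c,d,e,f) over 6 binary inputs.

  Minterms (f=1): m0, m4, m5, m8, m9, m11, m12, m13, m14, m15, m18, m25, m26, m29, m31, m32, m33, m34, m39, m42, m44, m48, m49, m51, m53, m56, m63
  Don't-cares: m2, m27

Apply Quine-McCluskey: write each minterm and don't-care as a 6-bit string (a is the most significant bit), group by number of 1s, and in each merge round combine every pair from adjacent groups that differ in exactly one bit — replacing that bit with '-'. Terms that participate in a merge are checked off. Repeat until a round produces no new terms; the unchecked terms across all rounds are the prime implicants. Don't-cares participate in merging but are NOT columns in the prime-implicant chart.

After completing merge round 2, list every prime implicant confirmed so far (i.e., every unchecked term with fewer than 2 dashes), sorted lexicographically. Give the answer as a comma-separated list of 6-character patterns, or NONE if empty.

Round 0: 000000✓ 000010✓ 000100✓ 000101✓ 001000✓ 001001✓ 001011✓ 001100✓ 001101✓ 001110✓ 001111✓ 010010✓ 011001✓ 011010✓ 011011✓ 011101✓ 011111✓ 100000✓ 100001✓ 100010✓ 100111 101010✓ 101100✓ 110000✓ 110001✓ 110011✓ 110101✓ 111000✓ 111111✓
Round 1: -00000✓ -00010✓ -01100 -11111 0-0010 0-1001✓ 0-1011✓ 0-1101✓ 0-1111✓ 00-000✓ 00-100✓ 00-101✓ 000-00✓ 0000-0✓ 00010-✓ 001-00✓ 001-01✓ 001-11✓ 0010-1✓ 00100-✓ 0011-0✓ 0011-1✓ 00110-✓ 00111-✓ 01-010 011-01✓ 011-11✓ 0110-1✓ 01101- 0111-1✓ 1-0000✓ 1-0001✓ 10-010 1000-0✓ 10000-✓ 11-000 110-01 1100-1 11000-✓
Round 2: -000-0 0-1-01✓ 0-1-11✓ 0-10-1✓ 0-11-1✓ 00--00 00-10- 001--1✓ 001-0- 0011-- 011--1✓ 1-000-
Round 3: 0-1--1
PIs = {-000-0, -01100, -11111, 0-0010, 0-1--1, 00--00, 00-10-, 001-0-, 0011--, 01-010, 01101-, 1-000-, 10-010, 100111, 11-000, 110-01, 1100-1}

-01100, -11111, 0-0010, 01-010, 01101-, 10-010, 100111, 11-000, 110-01, 1100-1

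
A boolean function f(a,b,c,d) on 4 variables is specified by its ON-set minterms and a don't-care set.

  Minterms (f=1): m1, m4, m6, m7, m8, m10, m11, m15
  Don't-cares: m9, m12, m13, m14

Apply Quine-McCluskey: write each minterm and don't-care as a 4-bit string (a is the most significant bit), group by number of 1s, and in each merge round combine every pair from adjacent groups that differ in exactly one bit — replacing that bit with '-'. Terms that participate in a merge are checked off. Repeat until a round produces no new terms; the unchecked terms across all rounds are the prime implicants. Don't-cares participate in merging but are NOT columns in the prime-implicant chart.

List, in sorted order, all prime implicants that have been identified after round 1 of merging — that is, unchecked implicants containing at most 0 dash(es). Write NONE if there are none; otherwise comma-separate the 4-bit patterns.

Round 0: 0001✓ 0100✓ 0110✓ 0111✓ 1000✓ 1001✓ 1010✓ 1011✓ 1100✓ 1101✓ 1110✓ 1111✓
Round 1: -001 -100✓ -110✓ -111✓ 01-0✓ 011-✓ 1-00✓ 1-01✓ 1-10✓ 1-11✓ 10-0✓ 10-1✓ 100-✓ 101-✓ 11-0✓ 11-1✓ 110-✓ 111-✓
Round 2: -1-0 -11- 1--0✓ 1--1✓ 1-0-✓ 1-1-✓ 10--✓ 11--✓
Round 3: 1---
PIs = {-001, -1-0, -11-, 1---}

NONE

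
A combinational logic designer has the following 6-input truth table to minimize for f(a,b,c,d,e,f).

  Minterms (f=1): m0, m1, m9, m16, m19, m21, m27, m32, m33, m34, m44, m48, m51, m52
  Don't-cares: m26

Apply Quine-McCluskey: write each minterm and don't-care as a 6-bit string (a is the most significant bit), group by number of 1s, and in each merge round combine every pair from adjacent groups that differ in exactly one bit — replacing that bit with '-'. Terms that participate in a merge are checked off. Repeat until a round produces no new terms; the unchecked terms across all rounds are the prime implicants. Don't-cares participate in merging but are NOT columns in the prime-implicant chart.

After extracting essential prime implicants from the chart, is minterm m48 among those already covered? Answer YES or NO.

[col 0] 000000*, 000001*, 001001*, 010000*, 010011*, 010101, 011010*, 011011*, 100000*, 100001*, 100010*, 101100, 110000*, 110011*, 110100*
[col 1] -00000*, -00001*, -10000*, -10011, 0-0000*, 00-001, 00000-*, 01-011, 01101-, 1-0000*, 1000-0, 10000-*, 110-00
[col 2] --0000, -0000-
Prime implicants: --0000, -0000-, -10011, 00-001, 01-011, 010101, 01101-, 1000-0, 101100, 110-00
PI chart (minterm → PIs covering it):
  0 | --0000,-0000-
  1 | -0000-,00-001
  9 | 00-001  (sole → essential)
  16 | --0000  (sole → essential)
  19 | -10011,01-011
  21 | 010101  (sole → essential)
  27 | 01-011,01101-
  32 | --0000,-0000-,1000-0
  33 | -0000-  (sole → essential)
  34 | 1000-0  (sole → essential)
  44 | 101100  (sole → essential)
  48 | --0000,110-00
  51 | -10011  (sole → essential)
  52 | 110-00  (sole → essential)
Essential prime implicants: --0000, -0000-, -10011, 00-001, 010101, 1000-0, 101100, 110-00

YES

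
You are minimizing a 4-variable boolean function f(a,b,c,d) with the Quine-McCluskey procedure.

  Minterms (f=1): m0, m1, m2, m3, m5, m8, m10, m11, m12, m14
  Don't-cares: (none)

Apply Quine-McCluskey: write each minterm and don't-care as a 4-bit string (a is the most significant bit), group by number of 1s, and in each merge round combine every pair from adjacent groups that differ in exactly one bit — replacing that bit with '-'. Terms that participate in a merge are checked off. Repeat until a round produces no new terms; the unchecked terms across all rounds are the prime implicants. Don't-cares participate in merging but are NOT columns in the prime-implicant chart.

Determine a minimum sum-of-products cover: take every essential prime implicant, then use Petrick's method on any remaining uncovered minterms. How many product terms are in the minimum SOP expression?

Round 0: 0000✓ 0001✓ 0010✓ 0011✓ 0101✓ 1000✓ 1010✓ 1011✓ 1100✓ 1110✓
Round 1: -000✓ -010✓ -011✓ 0-01 00-0✓ 00-1✓ 000-✓ 001-✓ 1-00✓ 1-10✓ 10-0✓ 101-✓ 11-0✓
Round 2: -0-0 -01- 00-- 1--0
PIs = {-0-0, -01-, 0-01, 00--, 1--0}
Coverage chart:
  m0: -0-0,00--
  m1: 0-01,00--
  m2: -0-0,-01-,00--
  m3: -01-,00--
  m5: 0-01 ←essential
  m8: -0-0,1--0
  m10: -0-0,-01-,1--0
  m11: -01- ←essential
  m12: 1--0 ←essential
  m14: 1--0 ←essential
Essential: -01-, 0-01, 1--0
Petrick residual → -0-0
Min cover (4 terms): b'd' + b'c + a'c'd + ad'

4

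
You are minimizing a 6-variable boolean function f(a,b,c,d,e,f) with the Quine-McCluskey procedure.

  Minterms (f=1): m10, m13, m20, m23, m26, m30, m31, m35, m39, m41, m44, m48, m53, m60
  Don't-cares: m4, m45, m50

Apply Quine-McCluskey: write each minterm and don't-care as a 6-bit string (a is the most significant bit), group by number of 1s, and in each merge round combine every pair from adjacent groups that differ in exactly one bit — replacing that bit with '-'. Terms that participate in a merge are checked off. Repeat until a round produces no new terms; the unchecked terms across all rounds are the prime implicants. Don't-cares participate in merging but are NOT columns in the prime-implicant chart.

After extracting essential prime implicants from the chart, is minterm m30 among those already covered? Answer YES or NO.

NO

[col 0] 000100*, 001010*, 001101*, 010100*, 010111*, 011010*, 011110*, 011111*, 100011*, 100111*, 101001*, 101100*, 101101*, 110000*, 110010*, 110101, 111100*
[col 1] -01101, 0-0100, 0-1010, 01-111, 011-10, 01111-, 1-1100, 100-11, 101-01, 10110-, 1100-0
Prime implicants: -01101, 0-0100, 0-1010, 01-111, 011-10, 01111-, 1-1100, 100-11, 101-01, 10110-, 1100-0, 110101
PI chart (minterm → PIs covering it):
  10 | 0-1010  (sole → essential)
  13 | -01101  (sole → essential)
  20 | 0-0100  (sole → essential)
  23 | 01-111  (sole → essential)
  26 | 0-1010,011-10
  30 | 011-10,01111-
  31 | 01-111,01111-
  35 | 100-11  (sole → essential)
  39 | 100-11  (sole → essential)
  41 | 101-01  (sole → essential)
  44 | 1-1100,10110-
  48 | 1100-0  (sole → essential)
  53 | 110101  (sole → essential)
  60 | 1-1100  (sole → essential)
Essential prime implicants: -01101, 0-0100, 0-1010, 01-111, 1-1100, 100-11, 101-01, 1100-0, 110101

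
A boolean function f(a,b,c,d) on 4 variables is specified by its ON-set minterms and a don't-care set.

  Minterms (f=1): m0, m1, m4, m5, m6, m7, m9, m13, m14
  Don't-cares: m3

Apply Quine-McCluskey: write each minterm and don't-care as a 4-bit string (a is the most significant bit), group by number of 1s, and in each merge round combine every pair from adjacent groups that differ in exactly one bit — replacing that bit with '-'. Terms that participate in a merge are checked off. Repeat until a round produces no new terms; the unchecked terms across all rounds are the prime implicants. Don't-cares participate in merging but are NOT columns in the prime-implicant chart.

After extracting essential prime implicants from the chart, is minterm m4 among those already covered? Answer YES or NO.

size-2^0 implicants → 0000(✓)  0001(✓)  0011(✓)  0100(✓)  0101(✓)  0110(✓)  0111(✓)  1001(✓)  1101(✓)  1110(✓)
size-2^1 implicants → -001(✓)  -101(✓)  -110  0-00(✓)  0-01(✓)  0-11(✓)  00-1(✓)  000-(✓)  01-0(✓)  01-1(✓)  010-(✓)  011-(✓)  1-01(✓)
size-2^2 implicants → --01  0--1  0-0-  01--
Unchecked terms (primes): --01, -110, 0--1, 0-0-, 01--
Minterm coverage:
  m0 ⊆ 0-0- [E]
  m1 ⊆ --01,0--1,0-0-
  m4 ⊆ 0-0-,01--
  m5 ⊆ --01,0--1,0-0-,01--
  m6 ⊆ -110,01--
  m7 ⊆ 0--1,01--
  m9 ⊆ --01 [E]
  m13 ⊆ --01 [E]
  m14 ⊆ -110 [E]
E = {--01, -110, 0-0-}

YES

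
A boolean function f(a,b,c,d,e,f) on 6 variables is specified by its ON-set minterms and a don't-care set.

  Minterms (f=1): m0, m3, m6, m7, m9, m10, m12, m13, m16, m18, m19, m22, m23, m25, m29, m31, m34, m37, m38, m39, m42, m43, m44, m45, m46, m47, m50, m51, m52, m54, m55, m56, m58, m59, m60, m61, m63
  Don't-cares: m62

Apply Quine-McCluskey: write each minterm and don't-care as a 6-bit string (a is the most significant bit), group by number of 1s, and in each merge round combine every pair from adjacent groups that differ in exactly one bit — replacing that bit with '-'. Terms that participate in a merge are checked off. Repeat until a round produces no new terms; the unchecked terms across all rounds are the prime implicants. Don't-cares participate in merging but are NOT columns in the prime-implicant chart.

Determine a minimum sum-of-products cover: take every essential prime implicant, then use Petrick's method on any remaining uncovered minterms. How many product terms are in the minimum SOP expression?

size-2^0 implicants → 000000(✓)  000011(✓)  000110(✓)  000111(✓)  001001(✓)  001010(✓)  001100(✓)  001101(✓)  010000(✓)  010010(✓)  010011(✓)  010110(✓)  010111(✓)  011001(✓)  011101(✓)  011111(✓)  100010(✓)  100101(✓)  100110(✓)  100111(✓)  101010(✓)  101011(✓)  101100(✓)  101101(✓)  101110(✓)  101111(✓)  110010(✓)  110011(✓)  110100(✓)  110110(✓)  110111(✓)  111000(✓)  111010(✓)  111011(✓)  111100(✓)  111101(✓)  111110(✓)  111111(✓)
size-2^1 implicants → -00110(✓)  -00111(✓)  -01010  -01100(✓)  -01101(✓)  -10010(✓)  -10011(✓)  -10110(✓)  -10111(✓)  -11101(✓)  -11111(✓)  0-0000  0-0011(✓)  0-0110(✓)  0-0111(✓)  0-1001(✓)  0-1101(✓)  000-11(✓)  00011-(✓)  001-01(✓)  00110-(✓)  01-111(✓)  010-10(✓)  010-11(✓)  0100-0  01001-(✓)  01011-(✓)  011-01(✓)  0111-1(✓)  1-0010(✓)  1-0110(✓)  1-0111(✓)  1-1010(✓)  1-1011(✓)  1-1100(✓)  1-1101(✓)  1-1110(✓)  1-1111(✓)  10-010(✓)  10-101(✓)  10-110(✓)  10-111(✓)  100-10(✓)  1001-1(✓)  10011-(✓)  101-10(✓)  101-11(✓)  10101-(✓)  1011-0(✓)  1011-1(✓)  10110-(✓)  10111-(✓)  11-010(✓)  11-011(✓)  11-100(✓)  11-110(✓)  11-111(✓)  110-10(✓)  110-11(✓)  11001-(✓)  1101-0(✓)  11011-(✓)  111-00(✓)  111-10(✓)  111-11(✓)  1110-0(✓)  11101-(✓)  1111-0(✓)  1111-1(✓)  11110-(✓)  11111-(✓)
size-2^2 implicants → --0110(✓)  --0111(✓)  --1101  -0011-(✓)  -0110-  -1-111  -10-10(✓)  -10-11(✓)  -1001-(✓)  -1011-(✓)  -111-1  0-0-11  0-011-(✓)  0-1-01  010-1-(✓)  1--010(✓)  1--110(✓)  1--111(✓)  1-0-10(✓)  1-011-(✓)  1-1-10(✓)  1-1-11(✓)  1-101-(✓)  1-11-0(✓)  1-11-1(✓)  1-110-(✓)  1-111-(✓)  10--10(✓)  10-1-1  10-11-(✓)  101-1-(✓)  1011--(✓)  11--10(✓)  11--11(✓)  11-01-(✓)  11-1-0  11-11-(✓)  110-1-(✓)  111--0  111-1-(✓)  1111--(✓)
size-2^3 implicants → --011-  -10-1-  1---10  1--11-  1-1-1-  1-11--  11--1-
Unchecked terms (primes): --011-, --1101, -01010, -0110-, -1-111, -10-1-, -111-1, 0-0-11, 0-0000, 0-1-01, 0100-0, 1---10, 1--11-, 1-1-1-, 1-11--, 10-1-1, 11--1-, 11-1-0, 111--0
Minterm coverage:
  m0 ⊆ 0-0000 [E]
  m3 ⊆ 0-0-11 [E]
  m6 ⊆ --011- [E]
  m7 ⊆ --011-,0-0-11
  m9 ⊆ 0-1-01 [E]
  m10 ⊆ -01010 [E]
  m12 ⊆ -0110- [E]
  m13 ⊆ --1101,-0110-,0-1-01
  m16 ⊆ 0-0000,0100-0
  m18 ⊆ -10-1-,0100-0
  m19 ⊆ -10-1-,0-0-11
  m22 ⊆ --011-,-10-1-
  m23 ⊆ --011-,-1-111,-10-1-,0-0-11
  m25 ⊆ 0-1-01 [E]
  m29 ⊆ --1101,-111-1,0-1-01
  m31 ⊆ -1-111,-111-1
  m34 ⊆ 1---10 [E]
  m37 ⊆ 10-1-1 [E]
  m38 ⊆ --011-,1---10,1--11-
  m39 ⊆ --011-,1--11-,10-1-1
  m42 ⊆ -01010,1---10,1-1-1-
  m43 ⊆ 1-1-1- [E]
  m44 ⊆ -0110-,1-11--
  m45 ⊆ --1101,-0110-,1-11--,10-1-1
  m46 ⊆ 1---10,1--11-,1-1-1-,1-11--
  m47 ⊆ 1--11-,1-1-1-,1-11--,10-1-1
  m50 ⊆ -10-1-,1---10,11--1-
  m51 ⊆ -10-1-,11--1-
  m52 ⊆ 11-1-0 [E]
  m54 ⊆ --011-,-10-1-,1---10,1--11-,11--1-,11-1-0
  m55 ⊆ --011-,-1-111,-10-1-,1--11-,11--1-
  m56 ⊆ 111--0 [E]
  m58 ⊆ 1---10,1-1-1-,11--1-,111--0
  m59 ⊆ 1-1-1-,11--1-
  m60 ⊆ 1-11--,11-1-0,111--0
  m61 ⊆ --1101,-111-1,1-11--
  m63 ⊆ -1-111,-111-1,1--11-,1-1-1-,1-11--,11--1-
E = {--011-, -01010, -0110-, 0-0-11, 0-0000, 0-1-01, 1---10, 1-1-1-, 10-1-1, 11-1-0, 111--0}
Petrick residual → -10-1-, -111-1
Cover = c'de + b'cd'ef' + b'cde' + bc'e + bcdf + a'c'ef + a'c'd'e'f' + a'ce'f + aef' + ace + ab'df + abdf' + abcf'  |cover|=13

13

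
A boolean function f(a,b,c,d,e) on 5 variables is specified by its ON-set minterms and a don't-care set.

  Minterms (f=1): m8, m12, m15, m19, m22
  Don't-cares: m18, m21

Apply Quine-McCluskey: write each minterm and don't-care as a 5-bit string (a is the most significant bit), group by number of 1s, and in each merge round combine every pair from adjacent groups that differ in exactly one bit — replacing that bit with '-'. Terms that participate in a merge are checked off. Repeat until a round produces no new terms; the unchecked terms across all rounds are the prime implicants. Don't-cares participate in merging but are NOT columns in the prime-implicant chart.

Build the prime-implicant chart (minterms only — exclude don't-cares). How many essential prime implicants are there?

4

Round 0: 01000✓ 01100✓ 01111 10010✓ 10011✓ 10101 10110✓
Round 1: 01-00 10-10 1001-
PIs = {01-00, 01111, 10-10, 1001-, 10101}
Coverage chart:
  m8: 01-00 ←essential
  m12: 01-00 ←essential
  m15: 01111 ←essential
  m19: 1001- ←essential
  m22: 10-10 ←essential
Essential: 01-00, 01111, 10-10, 1001-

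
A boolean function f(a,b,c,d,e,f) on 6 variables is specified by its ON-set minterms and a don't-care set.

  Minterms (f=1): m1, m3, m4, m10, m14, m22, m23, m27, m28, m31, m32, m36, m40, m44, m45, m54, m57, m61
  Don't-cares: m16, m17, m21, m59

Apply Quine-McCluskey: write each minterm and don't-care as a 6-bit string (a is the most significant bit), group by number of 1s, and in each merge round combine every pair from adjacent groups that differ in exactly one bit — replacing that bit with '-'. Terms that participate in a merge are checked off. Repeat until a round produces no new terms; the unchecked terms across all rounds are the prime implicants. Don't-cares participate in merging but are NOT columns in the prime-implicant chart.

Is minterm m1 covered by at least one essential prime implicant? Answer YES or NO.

YES

[col 0] 000001*, 000011*, 000100*, 001010*, 001110*, 010000*, 010001*, 010101*, 010110*, 010111*, 011011*, 011100, 011111*, 100000*, 100100*, 101000*, 101100*, 101101*, 110110*, 111001*, 111011*, 111101*
[col 1] -00100, -10110, -11011, 0-0001, 0000-1, 001-10, 01-111, 010-01, 01000-, 0101-1, 01011-, 011-11, 1-1101, 10-000*, 10-100*, 100-00*, 101-00*, 10110-, 111-01, 1110-1
[col 2] 10--00
Prime implicants: -00100, -10110, -11011, 0-0001, 0000-1, 001-10, 01-111, 010-01, 01000-, 0101-1, 01011-, 011-11, 011100, 1-1101, 10--00, 10110-, 111-01, 1110-1
PI chart (minterm → PIs covering it):
  1 | 0-0001,0000-1
  3 | 0000-1  (sole → essential)
  4 | -00100  (sole → essential)
  10 | 001-10  (sole → essential)
  14 | 001-10  (sole → essential)
  22 | -10110,01011-
  23 | 01-111,0101-1,01011-
  27 | -11011,011-11
  28 | 011100  (sole → essential)
  31 | 01-111,011-11
  32 | 10--00  (sole → essential)
  36 | -00100,10--00
  40 | 10--00  (sole → essential)
  44 | 10--00,10110-
  45 | 1-1101,10110-
  54 | -10110  (sole → essential)
  57 | 111-01,1110-1
  61 | 1-1101,111-01
Essential prime implicants: -00100, -10110, 0000-1, 001-10, 011100, 10--00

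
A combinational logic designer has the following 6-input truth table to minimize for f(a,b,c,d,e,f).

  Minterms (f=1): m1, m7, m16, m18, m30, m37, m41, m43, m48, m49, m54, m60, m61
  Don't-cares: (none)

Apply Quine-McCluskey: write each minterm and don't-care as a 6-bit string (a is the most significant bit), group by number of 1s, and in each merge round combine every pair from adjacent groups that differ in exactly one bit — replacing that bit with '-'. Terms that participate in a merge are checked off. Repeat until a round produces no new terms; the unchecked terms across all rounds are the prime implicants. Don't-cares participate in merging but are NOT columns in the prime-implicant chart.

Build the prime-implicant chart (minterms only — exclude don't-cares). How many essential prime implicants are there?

Round 0: 000001 000111 010000✓ 010010✓ 011110 100101 101001✓ 101011✓ 110000✓ 110001✓ 110110 111100✓ 111101✓
Round 1: -10000 0100-0 1010-1 11000- 11110-
PIs = {-10000, 000001, 000111, 0100-0, 011110, 100101, 1010-1, 11000-, 110110, 11110-}
Coverage chart:
  m1: 000001 ←essential
  m7: 000111 ←essential
  m16: -10000,0100-0
  m18: 0100-0 ←essential
  m30: 011110 ←essential
  m37: 100101 ←essential
  m41: 1010-1 ←essential
  m43: 1010-1 ←essential
  m48: -10000,11000-
  m49: 11000- ←essential
  m54: 110110 ←essential
  m60: 11110- ←essential
  m61: 11110- ←essential
Essential: 000001, 000111, 0100-0, 011110, 100101, 1010-1, 11000-, 110110, 11110-

9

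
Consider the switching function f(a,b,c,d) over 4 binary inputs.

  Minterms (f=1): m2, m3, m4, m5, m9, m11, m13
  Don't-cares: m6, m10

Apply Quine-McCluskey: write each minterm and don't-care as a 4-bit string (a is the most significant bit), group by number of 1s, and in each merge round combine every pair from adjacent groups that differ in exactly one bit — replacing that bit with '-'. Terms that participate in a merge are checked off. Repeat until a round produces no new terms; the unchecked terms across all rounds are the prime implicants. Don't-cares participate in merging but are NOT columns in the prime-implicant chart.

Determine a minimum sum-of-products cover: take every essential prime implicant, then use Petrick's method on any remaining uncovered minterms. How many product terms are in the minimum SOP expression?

Round 0: 0010✓ 0011✓ 0100✓ 0101✓ 0110✓ 1001✓ 1010✓ 1011✓ 1101✓
Round 1: -010✓ -011✓ -101 0-10 001-✓ 01-0 010- 1-01 10-1 101-✓
Round 2: -01-
PIs = {-01-, -101, 0-10, 01-0, 010-, 1-01, 10-1}
Coverage chart:
  m2: -01-,0-10
  m3: -01- ←essential
  m4: 01-0,010-
  m5: -101,010-
  m9: 1-01,10-1
  m11: -01-,10-1
  m13: -101,1-01
Essential: -01-
Petrick residual → 010-, 1-01
Min cover (3 terms): b'c + a'bc' + ac'd

3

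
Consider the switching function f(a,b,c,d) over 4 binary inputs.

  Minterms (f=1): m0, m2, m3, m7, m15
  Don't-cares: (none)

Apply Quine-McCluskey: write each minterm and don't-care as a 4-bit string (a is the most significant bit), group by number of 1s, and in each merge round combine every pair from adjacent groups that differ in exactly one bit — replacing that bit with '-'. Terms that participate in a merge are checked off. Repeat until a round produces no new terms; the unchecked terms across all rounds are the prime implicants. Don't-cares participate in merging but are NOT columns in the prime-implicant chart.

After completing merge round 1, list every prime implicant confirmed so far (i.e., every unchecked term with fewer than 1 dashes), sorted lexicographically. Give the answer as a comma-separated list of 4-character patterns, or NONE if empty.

size-2^0 implicants → 0000(✓)  0010(✓)  0011(✓)  0111(✓)  1111(✓)
size-2^1 implicants → -111  0-11  00-0  001-
Unchecked terms (primes): -111, 0-11, 00-0, 001-

NONE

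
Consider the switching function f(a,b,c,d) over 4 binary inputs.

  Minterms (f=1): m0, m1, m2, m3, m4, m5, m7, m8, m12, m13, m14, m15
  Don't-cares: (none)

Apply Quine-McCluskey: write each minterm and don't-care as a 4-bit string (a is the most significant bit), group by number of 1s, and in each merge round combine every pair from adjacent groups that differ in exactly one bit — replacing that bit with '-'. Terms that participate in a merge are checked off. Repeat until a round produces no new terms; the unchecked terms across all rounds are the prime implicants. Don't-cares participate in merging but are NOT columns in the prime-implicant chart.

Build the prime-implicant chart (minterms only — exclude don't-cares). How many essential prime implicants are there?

3

[col 0] 0000*, 0001*, 0010*, 0011*, 0100*, 0101*, 0111*, 1000*, 1100*, 1101*, 1110*, 1111*
[col 1] -000*, -100*, -101*, -111*, 0-00*, 0-01*, 0-11*, 00-0*, 00-1*, 000-*, 001-*, 01-1*, 010-*, 1-00*, 11-0*, 11-1*, 110-*, 111-*
[col 2] --00, -1-1, -10-, 0--1, 0-0-, 00--, 11--
Prime implicants: --00, -1-1, -10-, 0--1, 0-0-, 00--, 11--
PI chart (minterm → PIs covering it):
  0 | --00,0-0-,00--
  1 | 0--1,0-0-,00--
  2 | 00--  (sole → essential)
  3 | 0--1,00--
  4 | --00,-10-,0-0-
  5 | -1-1,-10-,0--1,0-0-
  7 | -1-1,0--1
  8 | --00  (sole → essential)
  12 | --00,-10-,11--
  13 | -1-1,-10-,11--
  14 | 11--  (sole → essential)
  15 | -1-1,11--
Essential prime implicants: --00, 00--, 11--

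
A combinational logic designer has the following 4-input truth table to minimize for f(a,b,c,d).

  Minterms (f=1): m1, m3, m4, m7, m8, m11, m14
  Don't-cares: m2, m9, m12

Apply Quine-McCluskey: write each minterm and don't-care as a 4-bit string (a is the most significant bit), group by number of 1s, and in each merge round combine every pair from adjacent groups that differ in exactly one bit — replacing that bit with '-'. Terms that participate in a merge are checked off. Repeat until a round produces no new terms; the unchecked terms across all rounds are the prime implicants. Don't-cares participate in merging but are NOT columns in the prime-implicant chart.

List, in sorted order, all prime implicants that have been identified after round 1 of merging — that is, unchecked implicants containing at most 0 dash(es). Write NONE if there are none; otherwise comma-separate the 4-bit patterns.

NONE

size-2^0 implicants → 0001(✓)  0010(✓)  0011(✓)  0100(✓)  0111(✓)  1000(✓)  1001(✓)  1011(✓)  1100(✓)  1110(✓)
size-2^1 implicants → -001(✓)  -011(✓)  -100  0-11  00-1(✓)  001-  1-00  10-1(✓)  100-  11-0
size-2^2 implicants → -0-1
Unchecked terms (primes): -0-1, -100, 0-11, 001-, 1-00, 100-, 11-0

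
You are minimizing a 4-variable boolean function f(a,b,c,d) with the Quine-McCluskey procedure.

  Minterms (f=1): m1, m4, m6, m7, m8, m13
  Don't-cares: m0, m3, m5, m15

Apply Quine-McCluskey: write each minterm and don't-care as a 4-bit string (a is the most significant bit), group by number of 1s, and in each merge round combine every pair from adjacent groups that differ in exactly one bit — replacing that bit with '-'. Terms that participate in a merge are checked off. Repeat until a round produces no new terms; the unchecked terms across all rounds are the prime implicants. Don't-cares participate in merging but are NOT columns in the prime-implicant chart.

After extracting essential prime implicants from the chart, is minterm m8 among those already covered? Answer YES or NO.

YES

[col 0] 0000*, 0001*, 0011*, 0100*, 0101*, 0110*, 0111*, 1000*, 1101*, 1111*
[col 1] -000, -101*, -111*, 0-00*, 0-01*, 0-11*, 00-1*, 000-*, 01-0*, 01-1*, 010-*, 011-*, 11-1*
[col 2] -1-1, 0--1, 0-0-, 01--
Prime implicants: -000, -1-1, 0--1, 0-0-, 01--
PI chart (minterm → PIs covering it):
  1 | 0--1,0-0-
  4 | 0-0-,01--
  6 | 01--  (sole → essential)
  7 | -1-1,0--1,01--
  8 | -000  (sole → essential)
  13 | -1-1  (sole → essential)
Essential prime implicants: -000, -1-1, 01--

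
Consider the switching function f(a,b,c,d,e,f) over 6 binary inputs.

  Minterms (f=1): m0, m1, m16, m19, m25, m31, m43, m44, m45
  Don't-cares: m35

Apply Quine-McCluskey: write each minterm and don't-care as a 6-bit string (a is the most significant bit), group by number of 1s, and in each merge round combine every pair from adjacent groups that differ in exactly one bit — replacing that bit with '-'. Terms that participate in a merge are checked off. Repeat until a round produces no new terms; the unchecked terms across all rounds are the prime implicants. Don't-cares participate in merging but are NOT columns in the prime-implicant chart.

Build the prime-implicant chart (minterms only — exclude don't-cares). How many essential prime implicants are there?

7

size-2^0 implicants → 000000(✓)  000001(✓)  010000(✓)  010011  011001  011111  100011(✓)  101011(✓)  101100(✓)  101101(✓)
size-2^1 implicants → 0-0000  00000-  10-011  10110-
Unchecked terms (primes): 0-0000, 00000-, 010011, 011001, 011111, 10-011, 10110-
Minterm coverage:
  m0 ⊆ 0-0000,00000-
  m1 ⊆ 00000- [E]
  m16 ⊆ 0-0000 [E]
  m19 ⊆ 010011 [E]
  m25 ⊆ 011001 [E]
  m31 ⊆ 011111 [E]
  m43 ⊆ 10-011 [E]
  m44 ⊆ 10110- [E]
  m45 ⊆ 10110- [E]
E = {0-0000, 00000-, 010011, 011001, 011111, 10-011, 10110-}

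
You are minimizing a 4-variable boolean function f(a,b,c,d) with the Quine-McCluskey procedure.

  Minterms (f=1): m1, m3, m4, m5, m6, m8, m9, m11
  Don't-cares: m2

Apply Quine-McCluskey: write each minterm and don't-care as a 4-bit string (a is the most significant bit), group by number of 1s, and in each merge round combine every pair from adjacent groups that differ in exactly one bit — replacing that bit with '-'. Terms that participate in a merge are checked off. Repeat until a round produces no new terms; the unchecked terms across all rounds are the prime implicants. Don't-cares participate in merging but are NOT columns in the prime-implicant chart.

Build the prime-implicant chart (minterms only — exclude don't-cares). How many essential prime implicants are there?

Round 0: 0001✓ 0010✓ 0011✓ 0100✓ 0101✓ 0110✓ 1000✓ 1001✓ 1011✓
Round 1: -001✓ -011✓ 0-01 0-10 00-1✓ 001- 01-0 010- 10-1✓ 100-
Round 2: -0-1
PIs = {-0-1, 0-01, 0-10, 001-, 01-0, 010-, 100-}
Coverage chart:
  m1: -0-1,0-01
  m3: -0-1,001-
  m4: 01-0,010-
  m5: 0-01,010-
  m6: 0-10,01-0
  m8: 100- ←essential
  m9: -0-1,100-
  m11: -0-1 ←essential
Essential: -0-1, 100-

2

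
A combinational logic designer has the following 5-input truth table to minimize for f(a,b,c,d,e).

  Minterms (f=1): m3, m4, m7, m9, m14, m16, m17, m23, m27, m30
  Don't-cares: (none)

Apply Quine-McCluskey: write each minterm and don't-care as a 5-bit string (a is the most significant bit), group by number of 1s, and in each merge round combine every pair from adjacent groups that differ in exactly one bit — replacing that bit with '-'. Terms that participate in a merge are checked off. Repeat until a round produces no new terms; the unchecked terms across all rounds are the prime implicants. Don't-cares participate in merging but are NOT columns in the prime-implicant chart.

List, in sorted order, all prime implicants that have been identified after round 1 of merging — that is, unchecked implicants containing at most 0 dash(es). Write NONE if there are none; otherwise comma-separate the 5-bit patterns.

Round 0: 00011✓ 00100 00111✓ 01001 01110✓ 10000✓ 10001✓ 10111✓ 11011 11110✓
Round 1: -0111 -1110 00-11 1000-
PIs = {-0111, -1110, 00-11, 00100, 01001, 1000-, 11011}

00100, 01001, 11011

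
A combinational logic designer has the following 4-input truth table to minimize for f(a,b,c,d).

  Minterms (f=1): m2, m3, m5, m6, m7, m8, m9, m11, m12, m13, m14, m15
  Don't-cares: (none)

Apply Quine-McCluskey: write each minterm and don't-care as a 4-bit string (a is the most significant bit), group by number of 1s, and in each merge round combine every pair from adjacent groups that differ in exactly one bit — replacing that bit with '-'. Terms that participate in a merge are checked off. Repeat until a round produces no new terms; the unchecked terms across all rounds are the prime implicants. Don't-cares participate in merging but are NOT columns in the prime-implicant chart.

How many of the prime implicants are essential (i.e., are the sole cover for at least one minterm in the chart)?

3

size-2^0 implicants → 0010(✓)  0011(✓)  0101(✓)  0110(✓)  0111(✓)  1000(✓)  1001(✓)  1011(✓)  1100(✓)  1101(✓)  1110(✓)  1111(✓)
size-2^1 implicants → -011(✓)  -101(✓)  -110(✓)  -111(✓)  0-10(✓)  0-11(✓)  001-(✓)  01-1(✓)  011-(✓)  1-00(✓)  1-01(✓)  1-11(✓)  10-1(✓)  100-(✓)  11-0(✓)  11-1(✓)  110-(✓)  111-(✓)
size-2^2 implicants → --11  -1-1  -11-  0-1-  1--1  1-0-  11--
Unchecked terms (primes): --11, -1-1, -11-, 0-1-, 1--1, 1-0-, 11--
Minterm coverage:
  m2 ⊆ 0-1- [E]
  m3 ⊆ --11,0-1-
  m5 ⊆ -1-1 [E]
  m6 ⊆ -11-,0-1-
  m7 ⊆ --11,-1-1,-11-,0-1-
  m8 ⊆ 1-0- [E]
  m9 ⊆ 1--1,1-0-
  m11 ⊆ --11,1--1
  m12 ⊆ 1-0-,11--
  m13 ⊆ -1-1,1--1,1-0-,11--
  m14 ⊆ -11-,11--
  m15 ⊆ --11,-1-1,-11-,1--1,11--
E = {-1-1, 0-1-, 1-0-}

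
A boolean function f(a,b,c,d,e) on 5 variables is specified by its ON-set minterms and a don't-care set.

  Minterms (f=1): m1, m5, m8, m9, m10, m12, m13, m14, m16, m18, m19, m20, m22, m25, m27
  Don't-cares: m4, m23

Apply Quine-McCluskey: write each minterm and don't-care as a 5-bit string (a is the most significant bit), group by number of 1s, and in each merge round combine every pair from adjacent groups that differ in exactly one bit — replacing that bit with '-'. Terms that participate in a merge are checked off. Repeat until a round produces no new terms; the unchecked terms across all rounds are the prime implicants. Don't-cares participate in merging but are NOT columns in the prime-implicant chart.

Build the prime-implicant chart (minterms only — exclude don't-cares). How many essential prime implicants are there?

size-2^0 implicants → 00001(✓)  00100(✓)  00101(✓)  01000(✓)  01001(✓)  01010(✓)  01100(✓)  01101(✓)  01110(✓)  10000(✓)  10010(✓)  10011(✓)  10100(✓)  10110(✓)  10111(✓)  11001(✓)  11011(✓)
size-2^1 implicants → -0100  -1001  0-001(✓)  0-100(✓)  0-101(✓)  00-01(✓)  0010-(✓)  01-00(✓)  01-01(✓)  01-10(✓)  010-0(✓)  0100-(✓)  011-0(✓)  0110-(✓)  1-011  10-00(✓)  10-10(✓)  10-11(✓)  100-0(✓)  1001-(✓)  101-0(✓)  1011-(✓)  110-1
size-2^2 implicants → 0--01  0-10-  01--0  01-0-  10--0  10-1-
Unchecked terms (primes): -0100, -1001, 0--01, 0-10-, 01--0, 01-0-, 1-011, 10--0, 10-1-, 110-1
Minterm coverage:
  m1 ⊆ 0--01 [E]
  m5 ⊆ 0--01,0-10-
  m8 ⊆ 01--0,01-0-
  m9 ⊆ -1001,0--01,01-0-
  m10 ⊆ 01--0 [E]
  m12 ⊆ 0-10-,01--0,01-0-
  m13 ⊆ 0--01,0-10-,01-0-
  m14 ⊆ 01--0 [E]
  m16 ⊆ 10--0 [E]
  m18 ⊆ 10--0,10-1-
  m19 ⊆ 1-011,10-1-
  m20 ⊆ -0100,10--0
  m22 ⊆ 10--0,10-1-
  m25 ⊆ -1001,110-1
  m27 ⊆ 1-011,110-1
E = {0--01, 01--0, 10--0}

3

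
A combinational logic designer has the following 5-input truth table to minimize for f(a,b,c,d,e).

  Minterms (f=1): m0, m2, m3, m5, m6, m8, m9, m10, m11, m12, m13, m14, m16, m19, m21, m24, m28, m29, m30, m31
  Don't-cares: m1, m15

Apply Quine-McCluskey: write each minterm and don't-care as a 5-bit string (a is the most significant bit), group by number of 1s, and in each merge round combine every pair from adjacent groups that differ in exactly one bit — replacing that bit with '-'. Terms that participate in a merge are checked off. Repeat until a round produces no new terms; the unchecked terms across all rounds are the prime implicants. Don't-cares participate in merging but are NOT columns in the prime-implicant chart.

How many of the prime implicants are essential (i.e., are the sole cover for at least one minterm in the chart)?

Round 0: 00000✓ 00001✓ 00010✓ 00011✓ 00101✓ 00110✓ 01000✓ 01001✓ 01010✓ 01011✓ 01100✓ 01101✓ 01110✓ 01111✓ 10000✓ 10011✓ 10101✓ 11000✓ 11100✓ 11101✓ 11110✓ 11111✓
Round 1: -0000✓ -0011 -0101✓ -1000✓ -1100✓ -1101✓ -1110✓ -1111✓ 0-000✓ 0-001✓ 0-010✓ 0-011✓ 0-101✓ 0-110✓ 00-01✓ 00-10✓ 000-0✓ 000-1✓ 0000-✓ 0001-✓ 01-00✓ 01-01✓ 01-10✓ 01-11✓ 010-0✓ 010-1✓ 0100-✓ 0101-✓ 011-0✓ 011-1✓ 0110-✓ 0111-✓ 1-000✓ 1-101✓ 11-00✓ 111-0✓ 111-1✓ 1110-✓ 1111-✓
Round 2: --000 --101 -1-00 -11-0✓ -11-1✓ -110-✓ -111-✓ 0--01 0--10 0-0-0✓ 0-0-1✓ 0-00-✓ 0-01-✓ 000--✓ 01--0✓ 01--1✓ 01-0-✓ 01-1-✓ 010--✓ 011--✓ 111--✓
Round 3: -11-- 0-0-- 01---
PIs = {--000, --101, -0011, -1-00, -11--, 0--01, 0--10, 0-0--, 01---}
Coverage chart:
  m0: --000,0-0--
  m2: 0--10,0-0--
  m3: -0011,0-0--
  m5: --101,0--01
  m6: 0--10 ←essential
  m8: --000,-1-00,0-0--,01---
  m9: 0--01,0-0--,01---
  m10: 0--10,0-0--,01---
  m11: 0-0--,01---
  m12: -1-00,-11--,01---
  m13: --101,-11--,0--01,01---
  m14: -11--,0--10,01---
  m16: --000 ←essential
  m19: -0011 ←essential
  m21: --101 ←essential
  m24: --000,-1-00
  m28: -1-00,-11--
  m29: --101,-11--
  m30: -11-- ←essential
  m31: -11-- ←essential
Essential: --000, --101, -0011, -11--, 0--10

5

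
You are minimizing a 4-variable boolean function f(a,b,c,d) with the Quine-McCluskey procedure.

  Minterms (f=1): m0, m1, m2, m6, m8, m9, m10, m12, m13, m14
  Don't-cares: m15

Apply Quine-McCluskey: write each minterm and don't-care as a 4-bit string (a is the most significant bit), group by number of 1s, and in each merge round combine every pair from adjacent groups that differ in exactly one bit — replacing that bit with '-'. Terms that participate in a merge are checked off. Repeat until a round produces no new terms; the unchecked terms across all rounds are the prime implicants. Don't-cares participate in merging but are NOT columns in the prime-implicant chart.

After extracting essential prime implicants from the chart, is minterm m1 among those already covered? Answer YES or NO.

YES

Round 0: 0000✓ 0001✓ 0010✓ 0110✓ 1000✓ 1001✓ 1010✓ 1100✓ 1101✓ 1110✓ 1111✓
Round 1: -000✓ -001✓ -010✓ -110✓ 0-10✓ 00-0✓ 000-✓ 1-00✓ 1-01✓ 1-10✓ 10-0✓ 100-✓ 11-0✓ 11-1✓ 110-✓ 111-✓
Round 2: --10 -0-0 -00- 1--0 1-0- 11--
PIs = {--10, -0-0, -00-, 1--0, 1-0-, 11--}
Coverage chart:
  m0: -0-0,-00-
  m1: -00- ←essential
  m2: --10,-0-0
  m6: --10 ←essential
  m8: -0-0,-00-,1--0,1-0-
  m9: -00-,1-0-
  m10: --10,-0-0,1--0
  m12: 1--0,1-0-,11--
  m13: 1-0-,11--
  m14: --10,1--0,11--
Essential: --10, -00-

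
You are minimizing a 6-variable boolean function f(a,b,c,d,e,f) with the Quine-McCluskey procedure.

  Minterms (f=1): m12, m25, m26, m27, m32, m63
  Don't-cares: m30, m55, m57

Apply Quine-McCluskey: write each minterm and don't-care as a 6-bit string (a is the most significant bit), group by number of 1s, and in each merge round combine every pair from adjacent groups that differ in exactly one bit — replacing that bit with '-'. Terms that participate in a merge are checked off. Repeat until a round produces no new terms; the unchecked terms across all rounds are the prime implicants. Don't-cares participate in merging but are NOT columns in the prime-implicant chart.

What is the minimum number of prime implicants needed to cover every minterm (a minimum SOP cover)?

size-2^0 implicants → 001100  011001(✓)  011010(✓)  011011(✓)  011110(✓)  100000  110111(✓)  111001(✓)  111111(✓)
size-2^1 implicants → -11001  011-10  0110-1  01101-  11-111
Unchecked terms (primes): -11001, 001100, 011-10, 0110-1, 01101-, 100000, 11-111
Minterm coverage:
  m12 ⊆ 001100 [E]
  m25 ⊆ -11001,0110-1
  m26 ⊆ 011-10,01101-
  m27 ⊆ 0110-1,01101-
  m32 ⊆ 100000 [E]
  m63 ⊆ 11-111 [E]
E = {001100, 100000, 11-111}
Petrick residual → -11001, 01101-
Cover = bcd'e'f + a'b'cde'f' + a'bcd'e + ab'c'd'e'f' + abdef  |cover|=5

5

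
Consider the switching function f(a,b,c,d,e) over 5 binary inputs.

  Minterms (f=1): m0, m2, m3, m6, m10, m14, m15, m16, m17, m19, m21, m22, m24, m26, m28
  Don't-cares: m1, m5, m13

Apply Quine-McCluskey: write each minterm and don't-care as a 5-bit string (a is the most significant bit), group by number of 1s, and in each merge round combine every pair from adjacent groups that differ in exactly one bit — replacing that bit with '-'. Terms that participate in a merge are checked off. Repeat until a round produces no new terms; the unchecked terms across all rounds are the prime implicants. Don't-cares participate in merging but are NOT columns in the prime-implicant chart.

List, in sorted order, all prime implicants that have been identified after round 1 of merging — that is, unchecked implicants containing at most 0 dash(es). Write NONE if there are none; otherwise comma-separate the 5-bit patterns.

NONE

size-2^0 implicants → 00000(✓)  00001(✓)  00010(✓)  00011(✓)  00101(✓)  00110(✓)  01010(✓)  01101(✓)  01110(✓)  01111(✓)  10000(✓)  10001(✓)  10011(✓)  10101(✓)  10110(✓)  11000(✓)  11010(✓)  11100(✓)
size-2^1 implicants → -0000(✓)  -0001(✓)  -0011(✓)  -0101(✓)  -0110  -1010  0-010(✓)  0-101  0-110(✓)  00-01(✓)  00-10(✓)  000-0(✓)  000-1(✓)  0000-(✓)  0001-(✓)  01-10(✓)  011-1  0111-  1-000  10-01(✓)  100-1(✓)  1000-(✓)  11-00  110-0
size-2^2 implicants → -0-01  -00-1  -000-  0--10  000--
Unchecked terms (primes): -0-01, -00-1, -000-, -0110, -1010, 0--10, 0-101, 000--, 011-1, 0111-, 1-000, 11-00, 110-0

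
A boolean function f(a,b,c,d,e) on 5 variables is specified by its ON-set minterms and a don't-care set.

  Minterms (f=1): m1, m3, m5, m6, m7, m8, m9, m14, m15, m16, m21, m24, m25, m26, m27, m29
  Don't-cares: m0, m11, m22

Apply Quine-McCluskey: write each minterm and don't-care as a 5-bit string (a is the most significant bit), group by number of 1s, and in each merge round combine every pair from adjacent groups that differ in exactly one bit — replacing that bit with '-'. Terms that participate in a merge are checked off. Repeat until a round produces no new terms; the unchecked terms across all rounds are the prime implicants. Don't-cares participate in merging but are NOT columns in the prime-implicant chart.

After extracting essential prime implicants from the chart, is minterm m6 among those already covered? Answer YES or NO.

[col 0] 00000*, 00001*, 00011*, 00101*, 00110*, 00111*, 01000*, 01001*, 01011*, 01110*, 01111*, 10000*, 10101*, 10110*, 11000*, 11001*, 11010*, 11011*, 11101*
[col 1] -0000*, -0101, -0110, -1000*, -1001*, -1011*, 0-000*, 0-001*, 0-011*, 0-110*, 0-111*, 00-01*, 00-11*, 000-1*, 0000-*, 001-1*, 0011-*, 01-11*, 010-1*, 0100-*, 0111-*, 1-000*, 1-101, 11-01, 110-0*, 110-1*, 1100-*, 1101-*
[col 2] --000, -10-1, -100-, 0--11, 0-0-1, 0-00-, 0-11-, 00--1, 110--
Prime implicants: --000, -0101, -0110, -10-1, -100-, 0--11, 0-0-1, 0-00-, 0-11-, 00--1, 1-101, 11-01, 110--
PI chart (minterm → PIs covering it):
  1 | 0-0-1,0-00-,00--1
  3 | 0--11,0-0-1,00--1
  5 | -0101,00--1
  6 | -0110,0-11-
  7 | 0--11,0-11-,00--1
  8 | --000,-100-,0-00-
  9 | -10-1,-100-,0-0-1,0-00-
  14 | 0-11-  (sole → essential)
  15 | 0--11,0-11-
  16 | --000  (sole → essential)
  21 | -0101,1-101
  24 | --000,-100-,110--
  25 | -10-1,-100-,11-01,110--
  26 | 110--  (sole → essential)
  27 | -10-1,110--
  29 | 1-101,11-01
Essential prime implicants: --000, 0-11-, 110--

YES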